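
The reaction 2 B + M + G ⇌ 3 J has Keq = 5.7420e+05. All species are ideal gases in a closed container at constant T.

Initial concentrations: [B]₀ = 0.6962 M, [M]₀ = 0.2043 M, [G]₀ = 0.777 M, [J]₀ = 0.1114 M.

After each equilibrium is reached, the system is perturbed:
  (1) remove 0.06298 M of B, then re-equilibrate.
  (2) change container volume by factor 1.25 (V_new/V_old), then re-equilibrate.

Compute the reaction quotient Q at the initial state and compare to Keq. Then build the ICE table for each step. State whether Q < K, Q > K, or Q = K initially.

Q₀ = 0.01797 vs Keq = 5.7420e+05 ⇒ Q<K, forward
Step 1:
                   B          M          G          J
  I           0.6962     0.2043      0.777     0.1114
  C          -0.4086    -0.2043    -0.2043     0.6129
  E           0.2876 1.3964e-05     0.5727     0.7243
  solve Keq expr → x = 0.2043; check Q = 5.7420e+05
Then remove 0.06298 M of B.
Step 2:
                   B          M          G          J
  I           0.2246 1.3964e-05     0.5727     0.7243
  C       1.7841e-05 8.9207e-06 8.9207e-06 -2.6762e-05
  E           0.2247 2.2885e-05     0.5727     0.7242
  solve Keq expr → x = -8.9207e-06; check Q = 5.7420e+05
Then change container volume by factor 1.25 (V_new/V_old).
Step 3:
                   B          M          G          J
  I           0.1797 1.8308e-05     0.4582     0.5794
  C       9.1456e-06 4.5728e-06 4.5728e-06 -1.3718e-05
  E           0.1797 2.2881e-05     0.4582     0.5794
  solve Keq expr → x = -4.5728e-06; check Q = 5.7420e+05

Q₀ = 0.01797; Q < K (proceeds forward)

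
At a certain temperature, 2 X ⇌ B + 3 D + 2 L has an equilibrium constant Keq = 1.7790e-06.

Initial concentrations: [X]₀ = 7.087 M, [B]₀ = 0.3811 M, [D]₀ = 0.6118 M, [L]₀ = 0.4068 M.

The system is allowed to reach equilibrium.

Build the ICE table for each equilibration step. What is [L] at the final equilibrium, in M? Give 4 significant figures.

[L]_eq = 0.1608 M

Q₀ = 2.8754e-04 vs Keq = 1.7790e-06 ⇒ Q>K, reverse
Step 1:
                   X          B          D          L
  Initial      7.087     0.3811     0.6118     0.4068
  Change       0.246     -0.123    -0.3689     -0.246
  Equil        7.333     0.2581     0.2429     0.1608
  solve Keq expr → x = -0.123; check Q = 1.7790e-06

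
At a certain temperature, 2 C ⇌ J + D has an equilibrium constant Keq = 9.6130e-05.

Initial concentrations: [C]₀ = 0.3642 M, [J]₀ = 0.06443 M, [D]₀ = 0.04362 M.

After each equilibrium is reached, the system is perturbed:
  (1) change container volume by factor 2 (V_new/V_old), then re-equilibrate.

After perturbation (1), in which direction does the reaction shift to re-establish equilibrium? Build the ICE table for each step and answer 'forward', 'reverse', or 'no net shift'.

Q₀ = 0.02119 vs Keq = 9.6130e-05 ⇒ Q>K, reverse
Step 1:
                   C          J          D
  Initial     0.3642    0.06443    0.04362
  Change     0.08545   -0.04272   -0.04272
  Equil       0.4496    0.02171 8.9544e-04
  solve Keq expr → x = -0.04272; check Q = 9.6130e-05
Then change container volume by factor 2 (V_new/V_old).
Step 2:
                   C          J          D
  Initial     0.2248    0.01085 4.4772e-04
  Change           0          0          0
  Equil       0.2248    0.01085 4.4772e-04
  solve Keq expr → x = 0; check Q = 9.6130e-05

Direction: no net shift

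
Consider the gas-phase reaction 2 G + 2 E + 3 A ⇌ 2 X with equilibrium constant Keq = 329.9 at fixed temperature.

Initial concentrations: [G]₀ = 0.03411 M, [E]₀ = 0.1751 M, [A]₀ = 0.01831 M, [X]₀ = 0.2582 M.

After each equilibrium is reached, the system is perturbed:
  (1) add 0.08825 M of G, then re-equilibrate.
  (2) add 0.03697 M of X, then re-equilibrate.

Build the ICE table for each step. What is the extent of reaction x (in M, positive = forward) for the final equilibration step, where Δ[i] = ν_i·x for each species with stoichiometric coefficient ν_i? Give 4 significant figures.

Q₀ = 3.0445e+08 vs Keq = 329.9 ⇒ Q>K, reverse
Step 1:
                   G          E          A          X
  I          0.03411     0.1751    0.01831     0.2582
  C           0.1431     0.1431     0.2146    -0.1431
  E           0.1772     0.3182     0.2329     0.1151
  solve Keq expr → x = -0.07154; check Q = 329.9
Then add 0.08825 M of G.
Step 2:
                   G          E          A          X
  I           0.2654     0.3182     0.2329     0.1151
  C         -0.01589   -0.01589   -0.02383    0.01589
  E           0.2496     0.3023     0.2091      0.131
  solve Keq expr → x = 0.007945; check Q = 329.9
Then add 0.03697 M of X.
Step 3:
                   G          E          A          X
  I           0.2496     0.3023     0.2091      0.168
  C          0.01049    0.01049    0.01573   -0.01049
  E             0.26     0.3128     0.2248     0.1575
  solve Keq expr → x = -0.005244; check Q = 329.9

x = -0.005244 M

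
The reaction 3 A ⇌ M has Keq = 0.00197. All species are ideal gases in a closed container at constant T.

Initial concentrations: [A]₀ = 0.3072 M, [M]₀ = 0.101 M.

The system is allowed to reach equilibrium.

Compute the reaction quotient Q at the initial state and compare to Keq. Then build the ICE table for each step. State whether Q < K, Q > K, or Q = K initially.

Q₀ = 3.484; Q > K (proceeds reverse)

Q₀ = 3.484 vs Keq = 0.00197 ⇒ Q>K, reverse
Step 1:
                  A         M
  Initial    0.3072     0.101
  Change     0.3017   -0.1006
  Equil      0.6089 4.4466e-04
  solve Keq expr → x = -0.1006; check Q = 0.00197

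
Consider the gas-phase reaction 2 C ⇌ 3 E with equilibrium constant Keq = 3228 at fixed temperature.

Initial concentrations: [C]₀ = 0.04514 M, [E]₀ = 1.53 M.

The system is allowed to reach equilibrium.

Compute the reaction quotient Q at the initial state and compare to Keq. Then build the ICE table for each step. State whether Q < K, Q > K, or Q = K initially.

Q₀ = 1758; Q < K (proceeds forward)

Q₀ = 1758 vs Keq = 3228 ⇒ Q<K, forward
Step 1:
                   C          E
  I          0.04514       1.53
  C         -0.01128    0.01691
  E          0.03386      1.547
  solve Keq expr → x = 0.005638; check Q = 3228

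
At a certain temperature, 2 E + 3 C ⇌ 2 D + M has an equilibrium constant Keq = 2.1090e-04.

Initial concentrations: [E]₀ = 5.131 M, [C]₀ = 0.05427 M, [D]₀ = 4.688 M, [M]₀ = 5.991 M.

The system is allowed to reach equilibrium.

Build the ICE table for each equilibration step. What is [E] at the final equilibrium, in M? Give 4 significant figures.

Q₀ = 3.1289e+04 vs Keq = 2.1090e-04 ⇒ Q>K, reverse
Step 1:
                   E          C          D          M
  I            5.131    0.05427      4.688      5.991
  C            3.802      5.703     -3.802     -1.901
  E            8.933      5.757     0.8861       4.09
  solve Keq expr → x = -1.901; check Q = 2.1090e-04

[E]_eq = 8.933 M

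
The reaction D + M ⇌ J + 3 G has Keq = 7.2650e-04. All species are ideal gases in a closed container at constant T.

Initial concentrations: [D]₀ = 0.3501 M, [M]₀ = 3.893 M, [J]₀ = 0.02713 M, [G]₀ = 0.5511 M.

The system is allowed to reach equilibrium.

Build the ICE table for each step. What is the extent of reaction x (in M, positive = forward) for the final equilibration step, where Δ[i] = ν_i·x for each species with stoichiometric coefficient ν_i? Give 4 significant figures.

Q₀ = 0.003332 vs Keq = 7.2650e-04 ⇒ Q>K, reverse
Step 1:
                  D         M         J         G
  Initial    0.3501     3.893   0.02713    0.5511
  Change    0.01852   0.01852  -0.01852  -0.05556
  Equil      0.3686     3.912  0.008609    0.4955
  solve Keq expr → x = -0.01852; check Q = 7.2650e-04

x = -0.01852 M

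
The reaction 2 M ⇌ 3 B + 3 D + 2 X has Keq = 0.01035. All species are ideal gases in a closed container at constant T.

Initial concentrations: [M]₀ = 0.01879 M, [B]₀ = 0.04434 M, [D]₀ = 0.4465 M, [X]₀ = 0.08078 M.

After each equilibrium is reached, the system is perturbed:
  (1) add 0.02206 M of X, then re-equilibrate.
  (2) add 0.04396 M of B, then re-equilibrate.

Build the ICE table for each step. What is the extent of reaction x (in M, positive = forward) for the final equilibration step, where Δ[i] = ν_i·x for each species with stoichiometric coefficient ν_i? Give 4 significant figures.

x = -0.002463 M

Q₀ = 1.4342e-04 vs Keq = 0.01035 ⇒ Q<K, forward
Step 1:
                  M         B         D         X
  init      0.01879   0.04434    0.4465   0.08078
  Δ        -0.01385   0.02078   0.02078   0.01385
  eq       0.004937   0.06512    0.4673   0.09463
  solve Keq expr → x = 0.006926; check Q = 0.01035
Then add 0.02206 M of X.
Step 2:
                  M         B         D         X
  init     0.004937   0.06512    0.4673    0.1167
  Δ       8.9358e-04  -0.00134  -0.00134 -8.9358e-04
  eq       0.005831   0.06378    0.4659    0.1158
  solve Keq expr → x = -4.4679e-04; check Q = 0.01035
Then add 0.04396 M of B.
Step 3:
                  M         B         D         X
  init     0.005831    0.1077    0.4659    0.1158
  Δ        0.004926  -0.00739  -0.00739 -0.004926
  eq        0.01076    0.1003    0.4585    0.1109
  solve Keq expr → x = -0.002463; check Q = 0.01035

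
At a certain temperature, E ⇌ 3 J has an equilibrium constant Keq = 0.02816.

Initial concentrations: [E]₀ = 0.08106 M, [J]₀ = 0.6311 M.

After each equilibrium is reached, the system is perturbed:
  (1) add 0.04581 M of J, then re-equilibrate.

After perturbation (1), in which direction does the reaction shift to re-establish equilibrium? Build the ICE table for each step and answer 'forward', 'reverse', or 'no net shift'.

Q₀ = 3.101 vs Keq = 0.02816 ⇒ Q>K, reverse
Step 1:
                   E          J
  Initial    0.08106     0.6311
  Change      0.1483    -0.4449
  Equil       0.2294     0.1862
  solve Keq expr → x = -0.1483; check Q = 0.02816
Then add 0.04581 M of J.
Step 2:
                   E          J
  Initial     0.2294      0.232
  Change     0.01403   -0.04209
  Equil       0.2434     0.1899
  solve Keq expr → x = -0.01403; check Q = 0.02816

Direction: reverse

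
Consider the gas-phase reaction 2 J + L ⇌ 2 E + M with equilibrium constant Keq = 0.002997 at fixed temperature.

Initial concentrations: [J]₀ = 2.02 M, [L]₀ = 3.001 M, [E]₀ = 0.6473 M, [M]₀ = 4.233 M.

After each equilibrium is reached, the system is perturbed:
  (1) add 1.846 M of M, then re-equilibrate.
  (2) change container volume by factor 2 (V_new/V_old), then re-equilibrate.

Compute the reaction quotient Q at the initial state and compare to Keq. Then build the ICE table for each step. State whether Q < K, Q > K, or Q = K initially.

Q₀ = 0.1448 vs Keq = 0.002997 ⇒ Q>K, reverse
Step 1:
                  J         L         E         M
  I            2.02     3.001    0.6473     4.233
  C          0.5212    0.2606   -0.5212   -0.2606
  E           2.541     3.262    0.1261     3.972
  solve Keq expr → x = -0.2606; check Q = 0.002997
Then add 1.846 M of M.
Step 2:
                  J         L         E         M
  I           2.541     3.262    0.1261     5.818
  C         0.02079   0.01039  -0.02079  -0.01039
  E           2.562     3.272    0.1053     5.808
  solve Keq expr → x = -0.01039; check Q = 0.002997
Then change container volume by factor 2 (V_new/V_old).
Step 3:
                  J         L         E         M
  I           1.281     1.636   0.05264     2.904
  C               0         0         0         0
  E           1.281     1.636   0.05264     2.904
  solve Keq expr → x = 0; check Q = 0.002997

Q₀ = 0.1448; Q > K (proceeds reverse)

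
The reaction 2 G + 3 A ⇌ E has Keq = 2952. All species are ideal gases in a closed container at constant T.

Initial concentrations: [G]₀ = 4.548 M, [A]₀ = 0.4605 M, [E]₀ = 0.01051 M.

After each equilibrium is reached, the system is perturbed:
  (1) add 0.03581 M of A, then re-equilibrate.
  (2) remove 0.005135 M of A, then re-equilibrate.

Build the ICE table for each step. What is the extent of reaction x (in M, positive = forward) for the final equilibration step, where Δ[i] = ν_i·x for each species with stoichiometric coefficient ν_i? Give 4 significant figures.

Q₀ = 0.005203 vs Keq = 2952 ⇒ Q<K, forward
Step 1:
                  G         A         E
  Initial     4.548    0.4605   0.01051
  Change    -0.2974   -0.4461    0.1487
  Equil       4.251    0.0144    0.1592
  solve Keq expr → x = 0.1487; check Q = 2952
Then add 0.03581 M of A.
Step 2:
                  G         A         E
  Initial     4.251   0.05021    0.1592
  Change   -0.02361  -0.03541    0.0118
  Equil       4.227    0.0148     0.171
  solve Keq expr → x = 0.0118; check Q = 2952
Then remove 0.005135 M of A.
Step 3:
                  G         A         E
  Initial     4.227  0.009666     0.171
  Change   0.003385  0.005078 -0.001693
  Equil        4.23   0.01474    0.1693
  solve Keq expr → x = -0.001693; check Q = 2952

x = -0.001693 M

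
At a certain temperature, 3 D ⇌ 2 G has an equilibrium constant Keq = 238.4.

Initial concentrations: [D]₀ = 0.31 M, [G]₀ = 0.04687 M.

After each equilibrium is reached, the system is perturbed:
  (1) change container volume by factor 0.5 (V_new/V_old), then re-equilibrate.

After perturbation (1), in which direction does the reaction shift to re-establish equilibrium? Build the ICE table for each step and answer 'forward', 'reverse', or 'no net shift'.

Direction: forward

Q₀ = 0.07374 vs Keq = 238.4 ⇒ Q<K, forward
Step 1:
                  D         G
  Initial      0.31   0.04687
  Change    -0.2521    0.1681
  Equil     0.05787     0.215
  solve Keq expr → x = 0.08404; check Q = 238.4
Then change container volume by factor 0.5 (V_new/V_old).
Step 2:
                  D         G
  Initial    0.1157    0.4299
  Change   -0.02182   0.01454
  Equil     0.09393    0.4445
  solve Keq expr → x = 0.007272; check Q = 238.4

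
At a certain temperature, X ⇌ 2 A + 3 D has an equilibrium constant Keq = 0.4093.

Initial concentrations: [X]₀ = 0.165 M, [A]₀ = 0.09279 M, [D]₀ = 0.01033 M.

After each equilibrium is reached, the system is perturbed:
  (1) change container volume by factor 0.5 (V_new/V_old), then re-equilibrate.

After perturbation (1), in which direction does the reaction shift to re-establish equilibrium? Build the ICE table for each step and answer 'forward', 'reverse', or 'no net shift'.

Q₀ = 5.7520e-08 vs Keq = 0.4093 ⇒ Q<K, forward
Step 1:
                   X          A          D
  Initial      0.165    0.09279    0.01033
  Change     -0.1389     0.2778     0.4167
  Equil      0.02612     0.3706      0.427
  solve Keq expr → x = 0.1389; check Q = 0.4093
Then change container volume by factor 0.5 (V_new/V_old).
Step 2:
                   X          A          D
  Initial    0.05223     0.7411      0.854
  Change      0.0925     -0.185    -0.2775
  Equil       0.1447     0.5561     0.5765
  solve Keq expr → x = -0.0925; check Q = 0.4093

Direction: reverse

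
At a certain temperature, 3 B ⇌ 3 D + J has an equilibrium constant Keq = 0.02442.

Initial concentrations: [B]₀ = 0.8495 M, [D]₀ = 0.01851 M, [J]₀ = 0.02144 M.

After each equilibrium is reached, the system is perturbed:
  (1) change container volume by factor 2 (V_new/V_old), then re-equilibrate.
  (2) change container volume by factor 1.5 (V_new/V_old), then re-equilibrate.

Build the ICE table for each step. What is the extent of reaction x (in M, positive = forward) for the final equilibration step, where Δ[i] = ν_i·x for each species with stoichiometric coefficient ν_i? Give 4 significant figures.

x = 0.002731 M

Q₀ = 2.2180e-07 vs Keq = 0.02442 ⇒ Q<K, forward
Step 1:
                  B         D         J
  I          0.8495   0.01851   0.02144
  C         -0.3018    0.3018    0.1006
  E          0.5477    0.3203     0.122
  solve Keq expr → x = 0.1006; check Q = 0.02442
Then change container volume by factor 2 (V_new/V_old).
Step 2:
                  B         D         J
  I          0.2738    0.1602   0.06102
  C        -0.02027   0.02027  0.006756
  E          0.2536    0.1804   0.06778
  solve Keq expr → x = 0.006756; check Q = 0.02442
Then change container volume by factor 1.5 (V_new/V_old).
Step 3:
                  B         D         J
  I           0.169    0.1203   0.04519
  C       -0.008194  0.008194  0.002731
  E          0.1609    0.1285   0.04792
  solve Keq expr → x = 0.002731; check Q = 0.02442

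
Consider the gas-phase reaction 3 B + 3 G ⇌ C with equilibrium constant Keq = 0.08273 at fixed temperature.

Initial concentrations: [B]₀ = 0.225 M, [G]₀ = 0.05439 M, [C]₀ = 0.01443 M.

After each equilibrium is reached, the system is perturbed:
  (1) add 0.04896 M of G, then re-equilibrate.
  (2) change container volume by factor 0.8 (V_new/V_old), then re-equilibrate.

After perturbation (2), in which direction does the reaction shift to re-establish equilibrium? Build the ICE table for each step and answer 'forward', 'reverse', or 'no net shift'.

Direction: forward

Q₀ = 7873 vs Keq = 0.08273 ⇒ Q>K, reverse
Step 1:
                  B         G         C
  init        0.225   0.05439   0.01443
  Δ         0.04329   0.04329  -0.01443
  eq         0.2683   0.09768 1.4887e-06
  solve Keq expr → x = -0.01443; check Q = 0.08273
Then add 0.04896 M of G.
Step 2:
                  B         G         C
  init       0.2683    0.1466 1.4887e-06
  Δ       -1.0640e-05 -1.0640e-05 3.5466e-06
  eq         0.2683    0.1466 5.0353e-06
  solve Keq expr → x = 3.5466e-06; check Q = 0.08273
Then change container volume by factor 0.8 (V_new/V_old).
Step 3:
                  B         G         C
  init       0.3353    0.1833 6.2941e-06
  Δ       -3.8686e-05 -3.8686e-05 1.2895e-05
  eq         0.3353    0.1832 1.9189e-05
  solve Keq expr → x = 1.2895e-05; check Q = 0.08273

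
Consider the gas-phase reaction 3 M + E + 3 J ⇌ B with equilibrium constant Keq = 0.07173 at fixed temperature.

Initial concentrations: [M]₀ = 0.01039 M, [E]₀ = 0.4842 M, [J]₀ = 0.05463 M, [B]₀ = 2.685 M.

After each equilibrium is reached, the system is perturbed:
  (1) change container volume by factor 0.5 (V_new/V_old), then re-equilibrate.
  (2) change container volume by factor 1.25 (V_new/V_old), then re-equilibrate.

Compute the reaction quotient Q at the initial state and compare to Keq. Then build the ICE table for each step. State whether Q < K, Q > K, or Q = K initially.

Q₀ = 3.0323e+10 vs Keq = 0.07173 ⇒ Q>K, reverse
Step 1:
                   M          E          J          B
  I          0.01039     0.4842    0.05463      2.685
  C             1.71       0.57       1.71      -0.57
  E             1.72      1.054      1.765      2.115
  solve Keq expr → x = -0.57; check Q = 0.07173
Then change container volume by factor 0.5 (V_new/V_old).
Step 2:
                   M          E          J          B
  I            3.441      2.108      3.529       4.23
  C           -1.617    -0.5391     -1.617     0.5391
  E            1.823      1.569      1.912      4.769
  solve Keq expr → x = 0.5391; check Q = 0.07173
Then change container volume by factor 1.25 (V_new/V_old).
Step 3:
                   M          E          J          B
  I            1.459      1.255       1.53      3.815
  C           0.3377     0.1126     0.3377    -0.1126
  E            1.796      1.368      1.867      3.703
  solve Keq expr → x = -0.1126; check Q = 0.07173

Q₀ = 3.0323e+10; Q > K (proceeds reverse)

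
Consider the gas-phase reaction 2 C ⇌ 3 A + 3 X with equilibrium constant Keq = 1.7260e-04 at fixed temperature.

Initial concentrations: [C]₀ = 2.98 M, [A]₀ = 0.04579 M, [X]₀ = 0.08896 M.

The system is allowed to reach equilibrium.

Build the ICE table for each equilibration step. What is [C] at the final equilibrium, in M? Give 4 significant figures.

Q₀ = 7.6114e-09 vs Keq = 1.7260e-04 ⇒ Q<K, forward
Step 1:
                  C         A         X
  Initial      2.98   0.04579   0.08896
  Change    -0.1773     0.266     0.266
  Equil       2.803    0.3118     0.355
  solve Keq expr → x = 0.08867; check Q = 1.7260e-04

[C]_eq = 2.803 M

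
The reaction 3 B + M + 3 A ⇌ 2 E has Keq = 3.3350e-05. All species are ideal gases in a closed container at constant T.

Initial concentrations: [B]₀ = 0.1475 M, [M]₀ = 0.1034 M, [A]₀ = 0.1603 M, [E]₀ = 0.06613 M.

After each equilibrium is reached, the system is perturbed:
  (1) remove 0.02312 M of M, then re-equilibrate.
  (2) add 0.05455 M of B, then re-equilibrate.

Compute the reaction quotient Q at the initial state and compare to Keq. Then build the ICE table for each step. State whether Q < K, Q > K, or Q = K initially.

Q₀ = 3200 vs Keq = 3.3350e-05 ⇒ Q>K, reverse
Step 1:
                   B          M          A          E
  init        0.1475     0.1034     0.1603    0.06613
  Δ          0.09914    0.03305    0.09914    -0.0661
  eq          0.2466     0.1364     0.2594 3.4530e-05
  solve Keq expr → x = -0.03305; check Q = 3.3350e-05
Then remove 0.02312 M of M.
Step 2:
                   B          M          A          E
  init        0.2466     0.1133     0.2594 3.4530e-05
  Δ       4.5888e-06 1.5296e-06 4.5888e-06 -3.0592e-06
  eq          0.2466     0.1133     0.2594 3.1471e-05
  solve Keq expr → x = -1.5296e-06; check Q = 3.3350e-05
Then add 0.05455 M of B.
Step 3:
                   B          M          A          E
  init        0.3012     0.1133     0.2594 3.1471e-05
  Δ       -1.6484e-05 -5.4947e-06 -1.6484e-05 1.0989e-05
  eq          0.3012     0.1133     0.2594 4.2460e-05
  solve Keq expr → x = 5.4947e-06; check Q = 3.3350e-05

Q₀ = 3200; Q > K (proceeds reverse)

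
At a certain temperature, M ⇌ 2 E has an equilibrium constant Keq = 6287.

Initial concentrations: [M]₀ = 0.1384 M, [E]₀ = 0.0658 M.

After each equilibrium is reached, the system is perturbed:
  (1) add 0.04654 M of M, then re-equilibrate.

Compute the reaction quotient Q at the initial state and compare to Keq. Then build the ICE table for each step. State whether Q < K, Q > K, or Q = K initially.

Q₀ = 0.03128 vs Keq = 6287 ⇒ Q<K, forward
Step 1:
                   M          E
  I           0.1384     0.0658
  C          -0.1384     0.2768
  E       1.8665e-05     0.3426
  solve Keq expr → x = 0.1384; check Q = 6287
Then add 0.04654 M of M.
Step 2:
                   M          E
  I          0.04656     0.3426
  C         -0.04653    0.09306
  E       3.0184e-05     0.4356
  solve Keq expr → x = 0.04653; check Q = 6287

Q₀ = 0.03128; Q < K (proceeds forward)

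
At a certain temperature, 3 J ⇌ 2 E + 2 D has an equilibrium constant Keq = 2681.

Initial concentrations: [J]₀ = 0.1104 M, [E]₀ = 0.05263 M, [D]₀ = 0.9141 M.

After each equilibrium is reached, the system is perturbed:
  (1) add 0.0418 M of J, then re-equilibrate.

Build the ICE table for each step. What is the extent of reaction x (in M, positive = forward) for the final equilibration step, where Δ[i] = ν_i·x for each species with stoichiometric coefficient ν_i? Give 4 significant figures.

x = 0.01301 M

Q₀ = 1.72 vs Keq = 2681 ⇒ Q<K, forward
Step 1:
                  J         E         D
  Initial    0.1104   0.05263    0.9141
  Change   -0.09364   0.06243   0.06243
  Equil     0.01676    0.1151    0.9765
  solve Keq expr → x = 0.03121; check Q = 2681
Then add 0.0418 M of J.
Step 2:
                  J         E         D
  Initial   0.05856    0.1151    0.9765
  Change   -0.03902   0.02601   0.02601
  Equil     0.01954    0.1411     1.003
  solve Keq expr → x = 0.01301; check Q = 2681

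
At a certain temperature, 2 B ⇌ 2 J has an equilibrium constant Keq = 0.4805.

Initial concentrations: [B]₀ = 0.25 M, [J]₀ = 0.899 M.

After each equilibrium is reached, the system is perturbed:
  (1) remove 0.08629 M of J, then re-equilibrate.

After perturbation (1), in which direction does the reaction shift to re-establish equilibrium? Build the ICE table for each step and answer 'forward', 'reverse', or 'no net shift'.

Q₀ = 12.93 vs Keq = 0.4805 ⇒ Q>K, reverse
Step 1:
                    B           J
  Initial        0.25       0.899
  Change       0.4286     -0.4286
  Equil        0.6786      0.4704
  solve Keq expr → x = -0.2143; check Q = 0.4805
Then remove 0.08629 M of J.
Step 2:
                    B           J
  Initial      0.6786      0.3841
  Change     -0.05096     0.05096
  Equil        0.6276      0.4351
  solve Keq expr → x = 0.02548; check Q = 0.4805

Direction: forward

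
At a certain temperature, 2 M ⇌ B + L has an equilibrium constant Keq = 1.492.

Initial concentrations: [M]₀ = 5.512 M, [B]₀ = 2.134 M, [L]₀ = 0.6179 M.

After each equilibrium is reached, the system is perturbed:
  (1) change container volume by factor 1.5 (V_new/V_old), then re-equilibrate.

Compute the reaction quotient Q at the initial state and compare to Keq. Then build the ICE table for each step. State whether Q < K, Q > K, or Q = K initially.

Q₀ = 0.0434; Q < K (proceeds forward)

Q₀ = 0.0434 vs Keq = 1.492 ⇒ Q<K, forward
Step 1:
                   M          B          L
  Initial      5.512      2.134     0.6179
  Change      -3.169      1.585      1.585
  Equil        2.343      3.719      2.202
  solve Keq expr → x = 1.585; check Q = 1.492
Then change container volume by factor 1.5 (V_new/V_old).
Step 2:
                   M          B          L
  Initial      1.562      2.479      1.468
  Change           0          0          0
  Equil        1.562      2.479      1.468
  solve Keq expr → x = 0; check Q = 1.492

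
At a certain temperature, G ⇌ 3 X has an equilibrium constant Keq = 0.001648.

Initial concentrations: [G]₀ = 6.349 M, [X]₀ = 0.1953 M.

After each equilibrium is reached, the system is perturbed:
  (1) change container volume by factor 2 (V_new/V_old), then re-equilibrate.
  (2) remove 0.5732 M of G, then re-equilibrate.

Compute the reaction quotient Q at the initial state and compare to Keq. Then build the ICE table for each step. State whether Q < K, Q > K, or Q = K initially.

Q₀ = 0.001173; Q < K (proceeds forward)

Q₀ = 0.001173 vs Keq = 0.001648 ⇒ Q<K, forward
Step 1:
                   G          X
  Initial      6.349     0.1953
  Change   -0.007777    0.02333
  Equil        6.341     0.2186
  solve Keq expr → x = 0.007777; check Q = 0.001648
Then change container volume by factor 2 (V_new/V_old).
Step 2:
                   G          X
  Initial      3.171     0.1093
  Change    -0.02127    0.06382
  Equil        3.149     0.1731
  solve Keq expr → x = 0.02127; check Q = 0.001648
Then remove 0.5732 M of G.
Step 3:
                   G          X
  Initial      2.576     0.1731
  Change    0.003712   -0.01114
  Equil         2.58      0.162
  solve Keq expr → x = -0.003712; check Q = 0.001648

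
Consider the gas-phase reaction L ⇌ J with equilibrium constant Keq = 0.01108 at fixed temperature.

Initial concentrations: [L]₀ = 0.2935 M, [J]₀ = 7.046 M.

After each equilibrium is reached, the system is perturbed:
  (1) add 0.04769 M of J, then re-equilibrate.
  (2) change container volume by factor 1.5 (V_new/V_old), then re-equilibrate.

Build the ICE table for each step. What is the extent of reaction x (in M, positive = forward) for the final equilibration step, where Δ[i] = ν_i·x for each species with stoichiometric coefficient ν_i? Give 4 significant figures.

x = 0 M

Q₀ = 24.01 vs Keq = 0.01108 ⇒ Q>K, reverse
Step 1:
                    L           J
  Initial      0.2935       7.046
  Change        6.966      -6.966
  Equil         7.259     0.08043
  solve Keq expr → x = -6.966; check Q = 0.01108
Then add 0.04769 M of J.
Step 2:
                    L           J
  Initial       7.259      0.1281
  Change      0.04717    -0.04717
  Equil         7.306     0.08095
  solve Keq expr → x = -0.04717; check Q = 0.01108
Then change container volume by factor 1.5 (V_new/V_old).
Step 3:
                    L           J
  Initial       4.871     0.05397
  Change            0           0
  Equil         4.871     0.05397
  solve Keq expr → x = 0; check Q = 0.01108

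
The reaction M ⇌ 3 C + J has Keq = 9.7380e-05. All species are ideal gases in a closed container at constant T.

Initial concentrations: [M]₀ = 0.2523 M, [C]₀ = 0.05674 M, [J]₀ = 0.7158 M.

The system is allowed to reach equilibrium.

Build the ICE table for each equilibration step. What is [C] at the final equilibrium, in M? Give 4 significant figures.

Q₀ = 5.1825e-04 vs Keq = 9.7380e-05 ⇒ Q>K, reverse
Step 1:
                    M           C           J
  I            0.2523     0.05674      0.7158
  C          0.007927    -0.02378   -0.007927
  E            0.2602     0.03296      0.7079
  solve Keq expr → x = -0.007927; check Q = 9.7380e-05

[C]_eq = 0.03296 M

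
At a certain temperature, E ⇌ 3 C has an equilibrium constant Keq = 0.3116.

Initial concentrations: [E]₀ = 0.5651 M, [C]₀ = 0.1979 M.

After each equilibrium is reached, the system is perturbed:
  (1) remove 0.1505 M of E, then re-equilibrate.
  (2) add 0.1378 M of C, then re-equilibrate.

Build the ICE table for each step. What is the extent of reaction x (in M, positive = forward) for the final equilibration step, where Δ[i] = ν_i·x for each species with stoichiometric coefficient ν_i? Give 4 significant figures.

Q₀ = 0.01372 vs Keq = 0.3116 ⇒ Q<K, forward
Step 1:
                   E          C
  I           0.5651     0.1979
  C          -0.1081     0.3243
  E            0.457     0.5222
  solve Keq expr → x = 0.1081; check Q = 0.3116
Then remove 0.1505 M of E.
Step 2:
                   E          C
  I           0.3065     0.5222
  C          0.01867   -0.05601
  E           0.3252     0.4662
  solve Keq expr → x = -0.01867; check Q = 0.3116
Then add 0.1378 M of C.
Step 3:
                   E          C
  I           0.3252      0.604
  C          0.03983    -0.1195
  E            0.365     0.4845
  solve Keq expr → x = -0.03983; check Q = 0.3116

x = -0.03983 M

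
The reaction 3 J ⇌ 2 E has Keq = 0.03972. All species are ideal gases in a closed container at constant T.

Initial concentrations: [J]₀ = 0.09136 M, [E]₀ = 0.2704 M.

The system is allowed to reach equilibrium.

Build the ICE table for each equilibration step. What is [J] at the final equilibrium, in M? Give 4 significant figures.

[J]_eq = 0.4166 M

Q₀ = 95.88 vs Keq = 0.03972 ⇒ Q>K, reverse
Step 1:
                    J           E
  I           0.09136      0.2704
  C            0.3252     -0.2168
  E            0.4166     0.05359
  solve Keq expr → x = -0.1084; check Q = 0.03972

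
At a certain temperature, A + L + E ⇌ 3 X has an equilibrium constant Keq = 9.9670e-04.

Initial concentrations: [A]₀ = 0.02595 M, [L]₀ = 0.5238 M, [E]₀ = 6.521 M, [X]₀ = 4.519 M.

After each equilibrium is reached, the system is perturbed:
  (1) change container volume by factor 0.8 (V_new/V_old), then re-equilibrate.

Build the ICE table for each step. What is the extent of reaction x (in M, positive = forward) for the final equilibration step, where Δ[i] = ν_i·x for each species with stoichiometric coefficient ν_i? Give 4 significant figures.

Q₀ = 1041 vs Keq = 9.9670e-04 ⇒ Q>K, reverse
Step 1:
                   A          L          E          X
  I          0.02595     0.5238      6.521      4.519
  C            1.413      1.413      1.413     -4.239
  E            1.439      1.937      7.934     0.2804
  solve Keq expr → x = -1.413; check Q = 9.9670e-04
Then change container volume by factor 0.8 (V_new/V_old).
Step 2:
                   A          L          E          X
  I            1.799      2.421      9.917     0.3504
  C                0          0          0          0
  E            1.799      2.421      9.917     0.3504
  solve Keq expr → x = 0; check Q = 9.9670e-04

x = 0 M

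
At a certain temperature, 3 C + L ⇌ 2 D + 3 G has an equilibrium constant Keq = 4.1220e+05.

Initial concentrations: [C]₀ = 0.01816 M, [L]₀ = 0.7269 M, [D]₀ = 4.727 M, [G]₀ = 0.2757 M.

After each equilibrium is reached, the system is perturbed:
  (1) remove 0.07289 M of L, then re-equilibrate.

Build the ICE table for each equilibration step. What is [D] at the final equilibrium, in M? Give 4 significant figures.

[D]_eq = 4.731 M

Q₀ = 1.0756e+05 vs Keq = 4.1220e+05 ⇒ Q<K, forward
Step 1:
                    C           L           D           G
  init        0.01816      0.7269       4.727      0.2757
  Δ         -0.006273   -0.002091    0.004182    0.006273
  eq          0.01189      0.7248       4.731       0.282
  solve Keq expr → x = 0.002091; check Q = 4.1220e+05
Then remove 0.07289 M of L.
Step 2:
                    C           L           D           G
  init        0.01189      0.6519       4.731       0.282
  Δ        4.0831e-04  1.3610e-04 -2.7221e-04 -4.0831e-04
  eq           0.0123      0.6521       4.731      0.2816
  solve Keq expr → x = -1.3610e-04; check Q = 4.1220e+05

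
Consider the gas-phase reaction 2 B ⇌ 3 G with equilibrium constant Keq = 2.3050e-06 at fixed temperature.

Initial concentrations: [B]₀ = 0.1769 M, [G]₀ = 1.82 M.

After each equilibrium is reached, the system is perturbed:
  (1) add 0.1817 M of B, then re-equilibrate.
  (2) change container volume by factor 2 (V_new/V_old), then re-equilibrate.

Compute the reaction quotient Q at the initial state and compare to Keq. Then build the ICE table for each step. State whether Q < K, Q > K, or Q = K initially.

Q₀ = 192.6 vs Keq = 2.3050e-06 ⇒ Q>K, reverse
Step 1:
                    B           G
  I            0.1769        1.82
  C             1.202      -1.804
  E             1.379     0.01637
  solve Keq expr → x = -0.6012; check Q = 2.3050e-06
Then add 0.1817 M of B.
Step 2:
                    B           G
  I             1.561     0.01637
  C       -9.3369e-04    0.001401
  E              1.56     0.01777
  solve Keq expr → x = 4.6685e-04; check Q = 2.3050e-06
Then change container volume by factor 2 (V_new/V_old).
Step 3:
                    B           G
  I              0.78    0.008884
  C          -0.00153    0.002295
  E            0.7785     0.01118
  solve Keq expr → x = 7.6486e-04; check Q = 2.3050e-06

Q₀ = 192.6; Q > K (proceeds reverse)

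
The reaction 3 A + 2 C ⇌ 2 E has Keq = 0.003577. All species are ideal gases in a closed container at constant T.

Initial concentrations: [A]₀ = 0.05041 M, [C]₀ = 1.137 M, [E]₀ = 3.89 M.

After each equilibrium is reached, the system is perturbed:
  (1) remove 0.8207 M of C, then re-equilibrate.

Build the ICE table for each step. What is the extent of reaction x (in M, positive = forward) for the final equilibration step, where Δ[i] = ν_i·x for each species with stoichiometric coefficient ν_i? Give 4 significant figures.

x = -0.0791 M

Q₀ = 9.1375e+04 vs Keq = 0.003577 ⇒ Q>K, reverse
Step 1:
                  A         C         E
  I         0.05041     1.137      3.89
  C           3.609     2.406    -2.406
  E            3.66     3.543     1.484
  solve Keq expr → x = -1.203; check Q = 0.003577
Then remove 0.8207 M of C.
Step 2:
                  A         C         E
  I            3.66     2.723     1.484
  C          0.2373    0.1582   -0.1582
  E           3.897     2.881     1.326
  solve Keq expr → x = -0.0791; check Q = 0.003577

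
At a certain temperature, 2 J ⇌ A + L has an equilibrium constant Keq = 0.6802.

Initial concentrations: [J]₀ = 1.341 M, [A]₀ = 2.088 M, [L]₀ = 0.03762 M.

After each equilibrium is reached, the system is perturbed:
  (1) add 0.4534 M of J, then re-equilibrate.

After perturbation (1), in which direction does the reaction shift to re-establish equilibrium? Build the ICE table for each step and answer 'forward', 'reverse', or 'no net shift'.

Direction: forward

Q₀ = 0.04368 vs Keq = 0.6802 ⇒ Q<K, forward
Step 1:
                    J           A           L
  Initial       1.341       2.088     0.03762
  Change      -0.4231      0.2116      0.2116
  Equil        0.9179         2.3      0.2492
  solve Keq expr → x = 0.2116; check Q = 0.6802
Then add 0.4534 M of J.
Step 2:
                    J           A           L
  Initial       1.371         2.3      0.2492
  Change      -0.2322      0.1161      0.1161
  Equil         1.139       2.416      0.3653
  solve Keq expr → x = 0.1161; check Q = 0.6802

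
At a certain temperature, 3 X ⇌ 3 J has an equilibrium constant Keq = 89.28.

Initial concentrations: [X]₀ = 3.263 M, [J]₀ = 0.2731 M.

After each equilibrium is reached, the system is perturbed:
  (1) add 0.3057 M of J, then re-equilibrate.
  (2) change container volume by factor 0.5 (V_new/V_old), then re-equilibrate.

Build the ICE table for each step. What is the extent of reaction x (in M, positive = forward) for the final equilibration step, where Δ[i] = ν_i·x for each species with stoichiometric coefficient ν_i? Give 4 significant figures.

Q₀ = 5.8629e-04 vs Keq = 89.28 ⇒ Q<K, forward
Step 1:
                  X         J
  Initial     3.263    0.2731
  Change     -2.616     2.616
  Equil      0.6465      2.89
  solve Keq expr → x = 0.8722; check Q = 89.28
Then add 0.3057 M of J.
Step 2:
                  X         J
  Initial    0.6465     3.195
  Change    0.05589  -0.05589
  Equil      0.7024     3.139
  solve Keq expr → x = -0.01863; check Q = 89.28
Then change container volume by factor 0.5 (V_new/V_old).
Step 3:
                  X         J
  Initial     1.405     6.279
  Change          0         0
  Equil       1.405     6.279
  solve Keq expr → x = 0; check Q = 89.28

x = 0 M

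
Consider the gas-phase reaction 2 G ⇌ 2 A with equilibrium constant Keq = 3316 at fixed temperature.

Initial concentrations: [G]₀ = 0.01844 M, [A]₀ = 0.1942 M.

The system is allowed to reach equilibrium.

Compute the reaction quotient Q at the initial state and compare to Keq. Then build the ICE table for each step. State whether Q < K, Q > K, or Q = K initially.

Q₀ = 110.9; Q < K (proceeds forward)

Q₀ = 110.9 vs Keq = 3316 ⇒ Q<K, forward
Step 1:
                   G          A
  Initial    0.01844     0.1942
  Change    -0.01481    0.01481
  Equil      0.00363      0.209
  solve Keq expr → x = 0.007405; check Q = 3316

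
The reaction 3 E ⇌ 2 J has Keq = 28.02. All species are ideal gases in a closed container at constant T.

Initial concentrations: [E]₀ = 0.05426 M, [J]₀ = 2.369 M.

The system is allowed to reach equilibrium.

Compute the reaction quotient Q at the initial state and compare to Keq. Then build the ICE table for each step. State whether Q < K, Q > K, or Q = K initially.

Q₀ = 3.5131e+04; Q > K (proceeds reverse)

Q₀ = 3.5131e+04 vs Keq = 28.02 ⇒ Q>K, reverse
Step 1:
                    E           J
  I           0.05426       2.369
  C            0.4772     -0.3181
  E            0.5315       2.051
  solve Keq expr → x = -0.1591; check Q = 28.02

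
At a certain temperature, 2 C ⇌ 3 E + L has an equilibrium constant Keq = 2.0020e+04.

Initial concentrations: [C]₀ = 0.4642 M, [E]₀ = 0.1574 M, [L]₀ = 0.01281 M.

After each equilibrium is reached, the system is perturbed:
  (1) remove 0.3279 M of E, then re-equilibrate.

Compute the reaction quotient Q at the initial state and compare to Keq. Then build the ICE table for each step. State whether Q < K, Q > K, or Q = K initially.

Q₀ = 2.3182e-04 vs Keq = 2.0020e+04 ⇒ Q<K, forward
Step 1:
                   C          E          L
  Initial     0.4642     0.1574    0.01281
  Change     -0.4615     0.6922     0.2307
  Equil     0.002731     0.8496     0.2435
  solve Keq expr → x = 0.2307; check Q = 2.0020e+04
Then remove 0.3279 M of E.
Step 2:
                   C          E          L
  Initial   0.002731     0.5217     0.2435
  Change   -0.001407   0.002111 7.0359e-04
  Equil     0.001324     0.5238     0.2442
  solve Keq expr → x = 7.0359e-04; check Q = 2.0020e+04

Q₀ = 2.3182e-04; Q < K (proceeds forward)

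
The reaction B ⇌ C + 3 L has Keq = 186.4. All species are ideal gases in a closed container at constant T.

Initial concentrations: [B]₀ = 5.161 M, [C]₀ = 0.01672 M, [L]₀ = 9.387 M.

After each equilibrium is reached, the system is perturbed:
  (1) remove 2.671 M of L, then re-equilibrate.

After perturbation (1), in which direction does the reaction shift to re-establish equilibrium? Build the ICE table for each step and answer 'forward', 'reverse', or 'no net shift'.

Q₀ = 2.68 vs Keq = 186.4 ⇒ Q<K, forward
Step 1:
                    B           C           L
  init          5.161     0.01672       9.387
  Δ           -0.5942      0.5942       1.782
  eq            4.567      0.6109       11.17
  solve Keq expr → x = 0.5942; check Q = 186.4
Then remove 2.671 M of L.
Step 2:
                    B           C           L
  init          4.567      0.6109       8.498
  Δ           -0.3222      0.3222      0.9666
  eq            4.245      0.9331       9.465
  solve Keq expr → x = 0.3222; check Q = 186.4

Direction: forward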